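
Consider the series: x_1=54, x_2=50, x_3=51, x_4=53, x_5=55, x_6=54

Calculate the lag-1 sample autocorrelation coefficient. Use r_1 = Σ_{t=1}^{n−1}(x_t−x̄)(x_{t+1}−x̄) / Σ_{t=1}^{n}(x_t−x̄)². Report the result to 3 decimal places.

Mean x̄ = (54 + 50 + 51 + 53 + 55 + 54)/6 = 52.8333
Deviations from mean: 1.1667, -2.8333, -1.8333, 0.1667, 2.1667, 1.1667
Numerator Σ_{t=1}^{5}(x_t−x̄)(x_{t+1}−x̄) = 4.4722
Denominator Σ(x_t−x̄)² = 18.8333
r_1 = 4.4722 / 18.8333 = 0.237

0.237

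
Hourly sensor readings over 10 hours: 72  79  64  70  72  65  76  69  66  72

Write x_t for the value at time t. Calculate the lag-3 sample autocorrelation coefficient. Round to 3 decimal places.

0.370

Mean x̄ = (72 + 79 + 64 + 70 + 72 + 65 + 76 + 69 + 66 + 72)/10 = 70.5000
Σ(x_t−x̄)(x_{t+3}−x̄) = (-0.7500) + (12.7500) + (35.7500) + (-2.7500) + (-2.2500) + (24.7500) + (8.2500) = 75.7500
Denominator Σ(x_t−x̄)² = 204.5000
r_3 = 75.7500 / 204.5000 = 0.370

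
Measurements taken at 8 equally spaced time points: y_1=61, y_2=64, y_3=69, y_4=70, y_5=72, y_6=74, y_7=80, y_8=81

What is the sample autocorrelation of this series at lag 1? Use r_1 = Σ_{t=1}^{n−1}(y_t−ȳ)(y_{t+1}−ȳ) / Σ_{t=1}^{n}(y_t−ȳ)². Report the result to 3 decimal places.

0.592

Mean ȳ = (61 + 64 + 69 + 70 + 72 + 74 + 80 + 81)/8 = 71.3750
Deviations from mean: -10.3750, -7.3750, -2.3750, -1.3750, 0.6250, 2.6250, 8.6250, 9.6250
Numerator Σ_{t=1}^{7}(y_t−ȳ)(y_{t+1}−ȳ) = 203.7344
Denominator Σ(y_t−ȳ)² = 343.8750
r_1 = 203.7344 / 343.8750 = 0.592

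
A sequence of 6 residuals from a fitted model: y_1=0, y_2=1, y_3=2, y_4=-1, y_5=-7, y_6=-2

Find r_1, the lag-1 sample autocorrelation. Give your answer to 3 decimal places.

0.272

Mean ȳ = (0 + 1 + 2 − 1 − 7 − 2)/6 = -1.1667
Deviations from mean: 1.1667, 2.1667, 3.1667, 0.1667, -5.8333, -0.8333
Σ(y_t−ȳ)(y_{t+1}−ȳ) = (2.5278) + (6.8611) + (0.5278) + (-0.9722) + (4.8611) = 13.8056
Denominator Σ(y_t−ȳ)² = 50.8333
r_1 = 13.8056 / 50.8333 = 0.272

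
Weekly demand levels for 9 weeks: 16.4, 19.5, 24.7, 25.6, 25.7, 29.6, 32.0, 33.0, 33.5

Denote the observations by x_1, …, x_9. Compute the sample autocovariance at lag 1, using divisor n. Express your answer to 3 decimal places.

Mean x̄ = (16.4 + 19.5 + 24.7 + 25.6 + 25.7 + 29.6 + 32.0 + 33.0 + 33.5)/9 = 26.6667
Σ_{t=1}^{8}(x_t−x̄)(x_{t+1}−x̄) = 180.6656
γ_1 = 180.6656 / 9 = 20.074

20.074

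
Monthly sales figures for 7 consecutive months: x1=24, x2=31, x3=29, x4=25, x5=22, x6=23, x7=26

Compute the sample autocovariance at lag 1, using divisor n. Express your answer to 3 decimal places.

Mean x̄ = (24 + 31 + 29 + 25 + 22 + 23 + 26)/7 = 25.7143
Deviations: -1.7143, 5.2857, 3.2857, -0.7143, -3.7143, -2.7143, 0.2857
Σ_{t=1}^{6}(x_t−x̄)(x_{t+1}−x̄) = 17.9184
γ_1 = 17.9184 / 7 = 2.560

2.560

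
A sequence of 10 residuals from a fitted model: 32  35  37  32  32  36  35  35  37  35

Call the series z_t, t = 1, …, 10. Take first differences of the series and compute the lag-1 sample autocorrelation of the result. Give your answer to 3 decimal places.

-0.206

First differences Δz: 3, 2, -5, 0, 4, -1, 0, 2, -2
Mean of differences = 0.3333
Numerator Σ(Δz_t−Δz̄)(Δz_{t+1}−Δz̄) = -12.7778
Denominator Σ(Δz_t−Δz̄)² = 62.0000
r_1(Δz) = -12.7778 / 62.0000 = -0.206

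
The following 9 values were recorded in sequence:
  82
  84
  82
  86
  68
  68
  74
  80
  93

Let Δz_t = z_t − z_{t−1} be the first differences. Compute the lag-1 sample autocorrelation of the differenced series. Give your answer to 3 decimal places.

0.059

First differences Δz: 2, -2, 4, -18, 0, 6, 6, 13
Mean of differences = 1.3750
Numerator Σ(Δz_t−Δz̄)(Δz_{t+1}−Δz̄) = 33.6094
Denominator Σ(Δz_t−Δz̄)² = 573.8750
r_1(Δz) = 33.6094 / 573.8750 = 0.059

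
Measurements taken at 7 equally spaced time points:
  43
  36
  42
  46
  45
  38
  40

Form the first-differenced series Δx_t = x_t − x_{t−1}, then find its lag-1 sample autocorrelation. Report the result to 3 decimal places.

-0.184

First differences Δx: -7, 6, 4, -1, -7, 2
Mean of differences = -0.5000
Numerator Σ(Δx_t−Δx̄)(Δx_{t+1}−Δx̄) = -28.2500
Denominator Σ(Δx_t−Δx̄)² = 153.5000
r_1(Δx) = -28.2500 / 153.5000 = -0.184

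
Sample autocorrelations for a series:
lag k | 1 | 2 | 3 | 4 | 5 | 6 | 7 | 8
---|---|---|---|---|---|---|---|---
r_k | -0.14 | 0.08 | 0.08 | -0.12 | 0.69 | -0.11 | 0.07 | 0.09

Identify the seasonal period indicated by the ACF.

The largest autocorrelation is r_5 = 0.69; the remaining lags stay at or below 0.09.
The dominant spike at lag 5 indicates a seasonal period of 5.

5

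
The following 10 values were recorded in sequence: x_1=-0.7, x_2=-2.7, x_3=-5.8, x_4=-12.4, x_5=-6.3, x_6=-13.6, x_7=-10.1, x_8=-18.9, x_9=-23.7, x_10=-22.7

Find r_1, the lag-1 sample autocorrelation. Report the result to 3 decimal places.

0.573

Mean x̄ = (-0.7 − 2.7 − 5.8 − 12.4 − 6.3 − 13.6 − 10.1 − 18.9 − 23.7 − 22.7)/10 = -11.6900
Numerator Σ_{t=1}^{9}(x_t−x̄)(x_{t+1}−x̄) = 337.7689
Denominator Σ(x_t−x̄)² = 589.4690
r_1 = 337.7689 / 589.4690 = 0.573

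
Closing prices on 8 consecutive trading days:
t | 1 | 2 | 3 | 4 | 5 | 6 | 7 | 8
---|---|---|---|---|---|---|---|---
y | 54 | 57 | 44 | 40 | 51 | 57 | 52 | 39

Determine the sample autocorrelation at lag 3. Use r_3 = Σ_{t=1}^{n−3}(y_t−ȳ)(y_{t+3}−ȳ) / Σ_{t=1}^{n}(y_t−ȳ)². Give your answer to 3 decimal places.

Mean ȳ = (54 + 57 + 44 + 40 + 51 + 57 + 52 + 39)/8 = 49.2500
Deviations from mean: 4.7500, 7.7500, -5.2500, -9.2500, 1.7500, 7.7500, 2.7500, -10.2500
Numerator Σ_{t=1}^{5}(y_t−ȳ)(y_{t+3}−ȳ) = -114.4375
Denominator Σ(y_t−ȳ)² = 371.5000
r_3 = -114.4375 / 371.5000 = -0.308

-0.308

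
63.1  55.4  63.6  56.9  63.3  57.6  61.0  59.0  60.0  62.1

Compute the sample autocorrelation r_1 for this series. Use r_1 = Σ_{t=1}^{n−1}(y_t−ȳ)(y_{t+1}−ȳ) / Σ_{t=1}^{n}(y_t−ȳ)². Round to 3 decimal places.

Mean ȳ = (63.1 + 55.4 + 63.6 + 56.9 + 63.3 + 57.6 + 61.0 + 59.0 + 60.0 + 62.1)/10 = 60.2000
Numerator Σ_{t=1}^{9}(y_t−ȳ)(y_{t+1}−ȳ) = -62.9300
Denominator Σ(y_t−ȳ)² = 76.0000
r_1 = -62.9300 / 76.0000 = -0.828

-0.828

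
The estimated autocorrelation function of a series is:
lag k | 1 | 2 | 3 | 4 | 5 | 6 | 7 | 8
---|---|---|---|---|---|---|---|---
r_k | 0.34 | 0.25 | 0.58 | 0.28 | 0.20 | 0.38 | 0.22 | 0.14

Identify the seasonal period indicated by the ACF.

3

The largest autocorrelation is r_3 = 0.58, with a weaker echo at lag 6 (0.38); the remaining lags stay at or below 0.34. The elevated value at lag 1 (0.34), dropping to 0.25 at lag 2, reflects decaying short-term dependence rather than seasonality.
The dominant spike at lag 3 indicates a seasonal period of 3.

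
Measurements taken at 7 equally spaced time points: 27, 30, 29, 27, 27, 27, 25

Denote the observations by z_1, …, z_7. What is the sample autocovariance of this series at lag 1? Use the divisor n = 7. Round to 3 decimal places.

Mean z̄ = (27 + 30 + 29 + 27 + 27 + 27 + 25)/7 = 27.4286
Σ_{t=1}^{6}(z_t−z̄)(z_{t+1}−z̄) = 3.6735
γ_1 = 3.6735 / 7 = 0.525

0.525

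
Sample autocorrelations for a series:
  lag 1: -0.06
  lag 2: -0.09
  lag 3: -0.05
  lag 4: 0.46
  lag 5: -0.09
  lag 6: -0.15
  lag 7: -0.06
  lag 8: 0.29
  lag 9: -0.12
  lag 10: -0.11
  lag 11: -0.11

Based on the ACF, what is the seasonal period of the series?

4

The largest autocorrelation is r_4 = 0.46, with a weaker echo at lag 8 (0.29); the remaining lags stay at or below -0.05.
The dominant spike at lag 4 indicates a seasonal period of 4.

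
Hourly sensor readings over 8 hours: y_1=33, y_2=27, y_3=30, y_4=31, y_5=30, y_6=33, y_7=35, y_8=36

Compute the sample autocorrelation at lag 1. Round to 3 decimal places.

Mean ȳ = (33 + 27 + 30 + 31 + 30 + 33 + 35 + 36)/8 = 31.8750
Numerator Σ_{t=1}^{7}(y_t−ȳ)(y_{t+1}−ȳ) = 21.2344
Denominator Σ(y_t−ȳ)² = 60.8750
r_1 = 21.2344 / 60.8750 = 0.349

0.349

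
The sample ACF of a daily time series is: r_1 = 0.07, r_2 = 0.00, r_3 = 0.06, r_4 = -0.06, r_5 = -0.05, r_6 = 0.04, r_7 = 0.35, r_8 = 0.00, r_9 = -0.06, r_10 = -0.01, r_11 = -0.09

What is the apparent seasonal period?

7

The largest autocorrelation is r_7 = 0.35; the remaining lags stay at or below 0.07.
The dominant spike at lag 7 indicates a seasonal period of 7.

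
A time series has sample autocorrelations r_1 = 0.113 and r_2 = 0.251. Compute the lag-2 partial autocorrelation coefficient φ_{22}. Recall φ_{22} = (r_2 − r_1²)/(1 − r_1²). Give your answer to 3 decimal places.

φ_{22} = (r_2 − r_1²) / (1 − r_1²)
r_1² = (0.113)² = 0.012769
Numerator = 0.251 − 0.0128 = 0.2382; denominator = 1 − 0.0128 = 0.9872
φ_{22} = 0.2382 / 0.9872 = 0.241

0.241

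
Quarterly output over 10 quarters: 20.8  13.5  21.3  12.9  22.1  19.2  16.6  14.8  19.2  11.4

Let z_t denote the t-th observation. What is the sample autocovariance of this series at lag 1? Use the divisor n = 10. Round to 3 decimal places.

Mean z̄ = (20.8 + 13.5 + 21.3 + 12.9 + 22.1 + 19.2 + 16.6 + 14.8 + 19.2 + 11.4)/10 = 17.1800
Σ_{t=1}^{9}(z_t−z̄)(z_{t+1}−z̄) = -73.5104
γ_1 = -73.5104 / 10 = -7.351

-7.351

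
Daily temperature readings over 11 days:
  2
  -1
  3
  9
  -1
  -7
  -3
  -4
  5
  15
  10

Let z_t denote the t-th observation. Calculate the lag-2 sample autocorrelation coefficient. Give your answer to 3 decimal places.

-0.181

Mean z̄ = (2 − 1 + 3 + 9 − 1 − 7 − 3 − 4 + 5 + 15 + 10)/11 = 2.5455
Numerator Σ_{t=1}^{9}(z_t−z̄)(z_{t+2}−z̄) = -81.0496
Denominator Σ(z_t−z̄)² = 448.7273
r_2 = -81.0496 / 448.7273 = -0.181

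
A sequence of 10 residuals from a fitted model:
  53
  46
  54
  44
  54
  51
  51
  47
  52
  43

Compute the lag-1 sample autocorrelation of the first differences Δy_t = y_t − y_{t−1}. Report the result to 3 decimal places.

-0.752

First differences Δy: -7, 8, -10, 10, -3, 0, -4, 5, -9
Mean of differences = -1.1111
Numerator Σ(Δy_t−Δȳ)(Δy_{t+1}−Δȳ) = -325.5679
Denominator Σ(Δy_t−Δȳ)² = 432.8889
r_1(Δy) = -325.5679 / 432.8889 = -0.752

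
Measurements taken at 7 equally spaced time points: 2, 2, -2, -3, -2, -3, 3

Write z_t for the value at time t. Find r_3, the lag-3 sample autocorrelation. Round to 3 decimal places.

-0.356

Mean z̄ = (2 + 2 − 2 − 3 − 2 − 3 + 3)/7 = -0.4286
Deviations from mean: 2.4286, 2.4286, -1.5714, -2.5714, -1.5714, -2.5714, 3.4286
Σ(z_t−z̄)(z_{t+3}−z̄) = (-6.2449) + (-3.8163) + (4.0408) + (-8.8163) = -14.8367
Denominator Σ(z_t−z̄)² = 41.7143
r_3 = -14.8367 / 41.7143 = -0.356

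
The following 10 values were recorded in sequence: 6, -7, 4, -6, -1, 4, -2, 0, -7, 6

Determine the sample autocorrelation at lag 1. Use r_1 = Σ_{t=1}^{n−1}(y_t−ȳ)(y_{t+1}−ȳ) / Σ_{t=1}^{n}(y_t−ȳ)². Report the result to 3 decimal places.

-0.605

Mean ȳ = (6 − 7 + 4 − 6 − 1 + 4 − 2 + 0 − 7 + 6)/10 = -0.3000
Numerator Σ_{t=1}^{9}(y_t−ȳ)(y_{t+1}−ȳ) = -146.5900
Denominator Σ(y_t−ȳ)² = 242.1000
r_1 = -146.5900 / 242.1000 = -0.605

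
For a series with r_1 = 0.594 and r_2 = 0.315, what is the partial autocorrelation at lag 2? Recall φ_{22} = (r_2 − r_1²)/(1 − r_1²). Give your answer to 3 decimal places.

-0.058

φ_{22} = (r_2 − r_1²) / (1 − r_1²)
r_1² = (0.594)² = 0.352836
Numerator = 0.315 − 0.3528 = -0.0378; denominator = 1 − 0.3528 = 0.6472
φ_{22} = -0.0378 / 0.6472 = -0.058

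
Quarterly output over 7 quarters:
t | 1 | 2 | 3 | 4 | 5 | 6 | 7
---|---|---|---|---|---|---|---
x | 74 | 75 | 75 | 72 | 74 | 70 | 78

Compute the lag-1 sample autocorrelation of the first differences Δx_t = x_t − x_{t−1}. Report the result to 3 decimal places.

First differences Δx: 1, 0, -3, 2, -4, 8
Mean of differences = 0.6667
Numerator Σ(Δx_t−Δx̄)(Δx_{t+1}−Δx̄) = -43.1111
Denominator Σ(Δx_t−Δx̄)² = 91.3333
r_1(Δx) = -43.1111 / 91.3333 = -0.472

-0.472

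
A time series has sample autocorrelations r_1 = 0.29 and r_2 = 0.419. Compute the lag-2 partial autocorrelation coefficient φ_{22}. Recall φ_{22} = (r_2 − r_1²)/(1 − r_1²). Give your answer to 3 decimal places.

0.366

φ_{22} = (r_2 − r_1²) / (1 − r_1²)
r_1² = (0.29)² = 0.0841
Numerator = 0.419 − 0.0841 = 0.3349; denominator = 1 − 0.0841 = 0.9159
φ_{22} = 0.3349 / 0.9159 = 0.366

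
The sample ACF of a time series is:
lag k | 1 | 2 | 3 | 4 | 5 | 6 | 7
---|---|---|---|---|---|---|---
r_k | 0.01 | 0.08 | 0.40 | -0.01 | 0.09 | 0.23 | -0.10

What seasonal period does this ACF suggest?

The largest autocorrelation is r_3 = 0.40, with a weaker echo at lag 6 (0.23); the remaining lags stay at or below 0.09.
The dominant spike at lag 3 indicates a seasonal period of 3.

3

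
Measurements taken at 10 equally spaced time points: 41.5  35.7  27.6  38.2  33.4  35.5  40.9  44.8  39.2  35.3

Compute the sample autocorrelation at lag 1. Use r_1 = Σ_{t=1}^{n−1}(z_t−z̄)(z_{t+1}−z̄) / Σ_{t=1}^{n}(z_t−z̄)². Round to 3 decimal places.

0.163

Mean z̄ = (41.5 + 35.7 + 27.6 + 38.2 + 33.4 + 35.5 + 40.9 + 44.8 + 39.2 + 35.3)/10 = 37.2100
Numerator Σ_{t=1}^{9}(z_t−z̄)(z_{t+1}−z̄) = 34.2629
Denominator Σ(z_t−z̄)² = 210.2890
r_1 = 34.2629 / 210.2890 = 0.163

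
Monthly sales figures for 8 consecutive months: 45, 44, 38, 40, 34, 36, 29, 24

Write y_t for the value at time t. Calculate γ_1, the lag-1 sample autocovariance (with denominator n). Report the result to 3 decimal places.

21.336

Mean ȳ = (45 + 44 + 38 + 40 + 34 + 36 + 29 + 24)/8 = 36.2500
Σ_{t=1}^{7}(y_t−ȳ)(y_{t+1}−ȳ) = 170.6875
γ_1 = 170.6875 / 8 = 21.336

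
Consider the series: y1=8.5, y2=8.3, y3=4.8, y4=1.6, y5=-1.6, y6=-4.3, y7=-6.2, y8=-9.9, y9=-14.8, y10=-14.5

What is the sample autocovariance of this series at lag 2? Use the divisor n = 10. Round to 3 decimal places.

Mean ȳ = (8.5 + 8.3 + 4.8 + 1.6 − 1.6 − 4.3 − 6.2 − 9.9 − 14.8 − 14.5)/10 = -2.8100
Σ_{t=1}^{8}(y_t−ȳ)(y_{t+2}−ȳ) = 267.6918
γ_2 = 267.6918 / 10 = 26.769

26.769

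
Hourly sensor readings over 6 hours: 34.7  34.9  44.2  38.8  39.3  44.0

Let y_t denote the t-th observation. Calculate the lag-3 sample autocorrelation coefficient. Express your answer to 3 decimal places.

0.292

Mean ȳ = (34.7 + 34.9 + 44.2 + 38.8 + 39.3 + 44.0)/6 = 39.3167
Σ(y_t−ȳ)(y_{t+3}−ȳ) = (2.3853) + (0.0736) + (22.8703) = 25.3292
Denominator Σ(y_t−ȳ)² = 86.8683
r_3 = 25.3292 / 86.8683 = 0.292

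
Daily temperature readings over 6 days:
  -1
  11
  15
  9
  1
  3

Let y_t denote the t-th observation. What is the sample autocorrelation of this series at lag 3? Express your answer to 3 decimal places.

Mean ȳ = (-1 + 11 + 15 + 9 + 1 + 3)/6 = 6.3333
Deviations from mean: -7.3333, 4.6667, 8.6667, 2.6667, -5.3333, -3.3333
Numerator Σ_{t=1}^{3}(y_t−ȳ)(y_{t+3}−ȳ) = -73.3333
Denominator Σ(y_t−ȳ)² = 197.3333
r_3 = -73.3333 / 197.3333 = -0.372

-0.372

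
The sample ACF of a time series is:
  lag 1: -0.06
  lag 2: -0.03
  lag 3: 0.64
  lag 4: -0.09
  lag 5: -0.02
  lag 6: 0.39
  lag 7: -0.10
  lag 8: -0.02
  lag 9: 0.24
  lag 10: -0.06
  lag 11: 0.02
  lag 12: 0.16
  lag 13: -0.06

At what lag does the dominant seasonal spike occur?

3

The largest autocorrelation is r_3 = 0.64, with weaker echoes at lags 6 (0.39), 9 (0.24) and 12 (0.16); the remaining lags stay at or below 0.02.
The dominant spike at lag 3 indicates a seasonal period of 3.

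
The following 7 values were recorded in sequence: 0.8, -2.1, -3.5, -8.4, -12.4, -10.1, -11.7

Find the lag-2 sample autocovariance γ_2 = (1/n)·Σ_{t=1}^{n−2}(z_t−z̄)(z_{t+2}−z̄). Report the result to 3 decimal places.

4.559

Mean z̄ = (0.8 − 2.1 − 3.5 − 8.4 − 12.4 − 10.1 − 11.7)/7 = -6.7714
Deviations: 7.5714, 4.6714, 3.2714, -1.6286, -5.6286, -3.3286, -4.9286
Σ_{t=1}^{5}(z_t−z̄)(z_{t+2}−z̄) = 31.9098
γ_2 = 31.9098 / 7 = 4.559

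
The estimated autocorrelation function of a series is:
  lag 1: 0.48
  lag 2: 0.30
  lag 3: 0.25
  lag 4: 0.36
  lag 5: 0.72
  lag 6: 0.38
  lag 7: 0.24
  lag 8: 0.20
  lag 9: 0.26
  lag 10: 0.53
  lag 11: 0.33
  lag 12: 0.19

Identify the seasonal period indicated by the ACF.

5

The largest autocorrelation is r_5 = 0.72, with a weaker echo at lag 10 (0.53); the remaining lags stay at or below 0.48. The elevated value at lag 1 (0.48), dropping to 0.30 at lag 2, reflects decaying short-term dependence rather than seasonality.
The dominant spike at lag 5 indicates a seasonal period of 5.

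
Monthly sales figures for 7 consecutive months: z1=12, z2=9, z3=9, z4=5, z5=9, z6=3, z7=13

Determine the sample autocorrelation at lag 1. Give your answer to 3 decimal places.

-0.376

Mean z̄ = (12 + 9 + 9 + 5 + 9 + 3 + 13)/7 = 8.5714
Deviations from mean: 3.4286, 0.4286, 0.4286, -3.5714, 0.4286, -5.5714, 4.4286
Numerator Σ_{t=1}^{6}(z_t−z̄)(z_{t+1}−z̄) = -28.4694
Denominator Σ(z_t−z̄)² = 75.7143
r_1 = -28.4694 / 75.7143 = -0.376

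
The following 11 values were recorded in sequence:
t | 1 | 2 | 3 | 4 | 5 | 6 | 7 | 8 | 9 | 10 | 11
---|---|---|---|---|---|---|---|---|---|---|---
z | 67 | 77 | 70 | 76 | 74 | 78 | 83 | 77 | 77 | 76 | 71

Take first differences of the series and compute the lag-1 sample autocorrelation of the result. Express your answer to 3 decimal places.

First differences Δz: 10, -7, 6, -2, 4, 5, -6, 0, -1, -5
Mean of differences = 0.4000
Numerator Σ(Δz_t−Δz̄)(Δz_{t+1}−Δz̄) = -136.7600
Denominator Σ(Δz_t−Δz̄)² = 290.4000
r_1(Δz) = -136.7600 / 290.4000 = -0.471

-0.471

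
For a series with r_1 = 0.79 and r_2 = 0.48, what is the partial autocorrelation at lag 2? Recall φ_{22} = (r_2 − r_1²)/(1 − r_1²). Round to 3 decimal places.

φ_{22} = (r_2 − r_1²) / (1 − r_1²)
r_1² = (0.79)² = 0.6241
Numerator = 0.48 − 0.6241 = -0.1441; denominator = 1 − 0.6241 = 0.3759
φ_{22} = -0.1441 / 0.3759 = -0.383

-0.383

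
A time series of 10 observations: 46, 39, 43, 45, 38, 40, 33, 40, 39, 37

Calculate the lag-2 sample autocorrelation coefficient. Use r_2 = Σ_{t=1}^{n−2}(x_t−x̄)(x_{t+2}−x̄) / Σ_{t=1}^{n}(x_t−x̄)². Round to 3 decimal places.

0.209

Mean x̄ = (46 + 39 + 43 + 45 + 38 + 40 + 33 + 40 + 39 + 37)/10 = 40.0000
Numerator Σ_{t=1}^{8}(x_t−x̄)(x_{t+2}−x̄) = 28.0000
Denominator Σ(x_t−x̄)² = 134.0000
r_2 = 28.0000 / 134.0000 = 0.209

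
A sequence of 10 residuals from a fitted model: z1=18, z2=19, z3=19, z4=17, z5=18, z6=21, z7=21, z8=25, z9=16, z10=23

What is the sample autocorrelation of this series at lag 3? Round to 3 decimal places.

Mean z̄ = (18 + 19 + 19 + 17 + 18 + 21 + 21 + 25 + 16 + 23)/10 = 19.7000
Numerator Σ_{t=1}^{7}(z_t−z̄)(z_{t+3}−z̄) = -8.1700
Denominator Σ(z_t−z̄)² = 70.1000
r_3 = -8.1700 / 70.1000 = -0.117

-0.117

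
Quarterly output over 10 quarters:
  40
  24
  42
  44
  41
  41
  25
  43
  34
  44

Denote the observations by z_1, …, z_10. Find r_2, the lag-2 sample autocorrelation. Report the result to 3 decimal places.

0.026

Mean z̄ = (40 + 24 + 42 + 44 + 41 + 41 + 25 + 43 + 34 + 44)/10 = 37.8000
Numerator Σ_{t=1}^{8}(z_t−z̄)(z_{t+2}−z̄) = 13.5200
Denominator Σ(z_t−z̄)² = 515.6000
r_2 = 13.5200 / 515.6000 = 0.026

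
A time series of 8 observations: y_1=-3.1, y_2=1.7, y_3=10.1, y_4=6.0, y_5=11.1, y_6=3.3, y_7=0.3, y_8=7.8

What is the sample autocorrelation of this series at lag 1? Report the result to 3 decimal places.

0.037

Mean ȳ = (-3.1 + 1.7 + 10.1 + 6.0 + 11.1 + 3.3 + 0.3 + 7.8)/8 = 4.6500
Deviations from mean: -7.7500, -2.9500, 5.4500, 1.3500, 6.4500, -1.3500, -4.3500, 3.1500
Σ(y_t−ȳ)(y_{t+1}−ȳ) = (22.8625) + (-16.0775) + (7.3575) + (8.7075) + (-8.7075) + (5.8725) + (-13.7025) = 6.3125
Denominator Σ(y_t−ȳ)² = 172.5600
r_1 = 6.3125 / 172.5600 = 0.037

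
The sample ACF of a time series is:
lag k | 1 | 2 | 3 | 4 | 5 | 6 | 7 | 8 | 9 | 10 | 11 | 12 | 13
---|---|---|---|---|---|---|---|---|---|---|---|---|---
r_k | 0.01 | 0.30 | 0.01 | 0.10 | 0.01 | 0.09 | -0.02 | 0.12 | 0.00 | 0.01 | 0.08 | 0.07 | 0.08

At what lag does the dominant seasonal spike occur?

The largest autocorrelation is r_2 = 0.30; the remaining lags stay at or below 0.12.
The dominant spike at lag 2 indicates a seasonal period of 2.

2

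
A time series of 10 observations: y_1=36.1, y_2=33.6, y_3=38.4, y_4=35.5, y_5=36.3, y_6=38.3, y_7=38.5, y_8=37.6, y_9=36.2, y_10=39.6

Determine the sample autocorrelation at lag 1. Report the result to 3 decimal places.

-0.117

Mean ȳ = (36.1 + 33.6 + 38.4 + 35.5 + 36.3 + 38.3 + 38.5 + 37.6 + 36.2 + 39.6)/10 = 37.0100
Numerator Σ_{t=1}^{9}(y_t−ȳ)(y_{t+1}−ȳ) = -3.3541
Denominator Σ(y_t−ȳ)² = 28.7690
r_1 = -3.3541 / 28.7690 = -0.117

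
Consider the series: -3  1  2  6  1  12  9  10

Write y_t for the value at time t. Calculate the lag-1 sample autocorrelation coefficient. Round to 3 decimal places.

0.293

Mean ȳ = (-3 + 1 + 2 + 6 + 1 + 12 + 9 + 10)/8 = 4.7500
Numerator Σ_{t=1}^{7}(y_t−ȳ)(y_{t+1}−ȳ) = 57.1875
Denominator Σ(y_t−ȳ)² = 195.5000
r_1 = 57.1875 / 195.5000 = 0.293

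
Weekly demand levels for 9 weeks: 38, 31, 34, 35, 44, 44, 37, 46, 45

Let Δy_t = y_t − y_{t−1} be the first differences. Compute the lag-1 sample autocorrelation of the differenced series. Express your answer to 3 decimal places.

First differences Δy: -7, 3, 1, 9, 0, -7, 9, -1
Mean of differences = 0.8750
Numerator Σ(Δy_t−Δȳ)(Δy_{t+1}−Δȳ) = -94.8906
Denominator Σ(Δy_t−Δȳ)² = 264.8750
r_1(Δy) = -94.8906 / 264.8750 = -0.358

-0.358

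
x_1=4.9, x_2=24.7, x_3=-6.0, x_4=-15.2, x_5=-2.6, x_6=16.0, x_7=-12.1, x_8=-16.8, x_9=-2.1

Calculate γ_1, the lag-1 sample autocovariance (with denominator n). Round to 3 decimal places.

10.400

Mean x̄ = (4.9 + 24.7 − 6.0 − 15.2 − 2.6 + 16.0 − 12.1 − 16.8 − 2.1)/9 = -1.0222
Σ_{t=1}^{8}(x_t−x̄)(x_{t+1}−x̄) = 93.5984
γ_1 = 93.5984 / 9 = 10.400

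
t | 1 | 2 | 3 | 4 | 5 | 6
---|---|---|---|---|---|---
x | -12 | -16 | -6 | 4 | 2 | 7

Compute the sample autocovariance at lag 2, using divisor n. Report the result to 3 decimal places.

-1.250

Mean x̄ = (-12 − 16 − 6 + 4 + 2 + 7)/6 = -3.5000
Σ_{t=1}^{4}(x_t−x̄)(x_{t+2}−x̄) = -7.5000
γ_2 = -7.5000 / 6 = -1.250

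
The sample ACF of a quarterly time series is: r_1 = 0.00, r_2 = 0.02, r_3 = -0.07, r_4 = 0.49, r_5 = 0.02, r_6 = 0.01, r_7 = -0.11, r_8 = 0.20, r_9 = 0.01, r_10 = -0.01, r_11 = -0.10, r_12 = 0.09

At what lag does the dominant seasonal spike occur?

4

The largest autocorrelation is r_4 = 0.49, with a weaker echo at lag 8 (0.20); the remaining lags stay at or below 0.09.
The dominant spike at lag 4 indicates a seasonal period of 4.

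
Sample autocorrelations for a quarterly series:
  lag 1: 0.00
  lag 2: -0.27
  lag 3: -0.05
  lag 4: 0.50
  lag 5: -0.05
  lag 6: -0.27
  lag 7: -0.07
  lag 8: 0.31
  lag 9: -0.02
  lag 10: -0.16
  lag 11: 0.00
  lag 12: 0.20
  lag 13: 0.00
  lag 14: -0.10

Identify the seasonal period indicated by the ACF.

The largest autocorrelation is r_4 = 0.50, with weaker echoes at lags 8 (0.31) and 12 (0.20); the remaining lags stay at or below 0.00.
The dominant spike at lag 4 indicates a seasonal period of 4.

4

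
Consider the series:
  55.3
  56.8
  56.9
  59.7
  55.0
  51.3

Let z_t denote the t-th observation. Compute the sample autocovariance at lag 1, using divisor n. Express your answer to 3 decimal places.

Mean z̄ = (55.3 + 56.8 + 56.9 + 59.7 + 55.0 + 51.3)/6 = 55.8333
Deviations: -0.5333, 0.9667, 1.0667, 3.8667, -0.8333, -4.5333
Σ_{t=1}^{5}(z_t−z̄)(z_{t+1}−z̄) = 5.1956
γ_1 = 5.1956 / 6 = 0.866

0.866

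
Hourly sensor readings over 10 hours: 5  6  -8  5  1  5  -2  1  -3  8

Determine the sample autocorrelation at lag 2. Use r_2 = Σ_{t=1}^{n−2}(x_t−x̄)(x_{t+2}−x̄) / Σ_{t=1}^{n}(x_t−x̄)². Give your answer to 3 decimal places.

Mean x̄ = (5 + 6 − 8 + 5 + 1 + 5 − 2 + 1 − 3 + 8)/10 = 1.8000
Numerator Σ_{t=1}^{8}(x_t−x̄)(x_{t+2}−x̄) = 13.9200
Denominator Σ(x_t−x̄)² = 221.6000
r_2 = 13.9200 / 221.6000 = 0.063

0.063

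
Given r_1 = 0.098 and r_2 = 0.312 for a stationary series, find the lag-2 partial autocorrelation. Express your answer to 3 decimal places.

0.305

φ_{22} = (r_2 − r_1²) / (1 − r_1²)
r_1² = (0.098)² = 0.009604
Numerator = 0.312 − 0.0096 = 0.3024; denominator = 1 − 0.0096 = 0.9904
φ_{22} = 0.3024 / 0.9904 = 0.305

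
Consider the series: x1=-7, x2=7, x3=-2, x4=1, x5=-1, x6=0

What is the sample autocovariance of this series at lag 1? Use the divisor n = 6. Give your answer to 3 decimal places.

Mean x̄ = (-7 + 7 − 2 + 1 − 1 + 0)/6 = -0.3333
Deviations: -6.6667, 7.3333, -1.6667, 1.3333, -0.6667, 0.3333
Σ_{t=1}^{5}(x_t−x̄)(x_{t+1}−x̄) = -64.4444
γ_1 = -64.4444 / 6 = -10.741

-10.741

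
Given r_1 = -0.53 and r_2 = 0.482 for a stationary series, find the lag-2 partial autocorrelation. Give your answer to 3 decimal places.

0.280

φ_{22} = (r_2 − r_1²) / (1 − r_1²)
r_1² = (-0.53)² = 0.2809
Numerator = 0.482 − 0.2809 = 0.2011; denominator = 1 − 0.2809 = 0.7191
φ_{22} = 0.2011 / 0.7191 = 0.280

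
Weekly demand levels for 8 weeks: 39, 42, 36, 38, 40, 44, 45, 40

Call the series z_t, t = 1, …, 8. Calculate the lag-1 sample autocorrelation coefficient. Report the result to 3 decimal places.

0.238

Mean z̄ = (39 + 42 + 36 + 38 + 40 + 44 + 45 + 40)/8 = 40.5000
Deviations from mean: -1.5000, 1.5000, -4.5000, -2.5000, -0.5000, 3.5000, 4.5000, -0.5000
Σ(z_t−z̄)(z_{t+1}−z̄) = (-2.2500) + (-6.7500) + (11.2500) + (1.2500) + (-1.7500) + (15.7500) + (-2.2500) = 15.2500
Denominator Σ(z_t−z̄)² = 64.0000
r_1 = 15.2500 / 64.0000 = 0.238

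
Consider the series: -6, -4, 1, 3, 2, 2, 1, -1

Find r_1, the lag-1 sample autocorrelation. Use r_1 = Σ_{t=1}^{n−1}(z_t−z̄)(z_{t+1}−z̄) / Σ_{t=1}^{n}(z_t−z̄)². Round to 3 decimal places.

0.492

Mean z̄ = (-6 − 4 + 1 + 3 + 2 + 2 + 1 − 1)/8 = -0.2500
Σ(z_t−z̄)(z_{t+1}−z̄) = (21.5625) + (-4.6875) + (4.0625) + (7.3125) + (5.0625) + (2.8125) + (-0.9375) = 35.1875
Denominator Σ(z_t−z̄)² = 71.5000
r_1 = 35.1875 / 71.5000 = 0.492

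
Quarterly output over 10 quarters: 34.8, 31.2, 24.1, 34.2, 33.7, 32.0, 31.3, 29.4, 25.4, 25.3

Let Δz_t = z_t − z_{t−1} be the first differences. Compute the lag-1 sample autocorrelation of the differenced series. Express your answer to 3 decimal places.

First differences Δz: -3.6, -7.1, 10.1, -0.5, -1.7, -0.7, -1.9, -4.0, -0.1
Mean of differences = -1.0556
Numerator Σ(Δz_t−Δz̄)(Δz_{t+1}−Δz̄) = -47.0664
Denominator Σ(Δz_t−Δz̄)² = 178.6022
r_1(Δz) = -47.0664 / 178.6022 = -0.264

-0.264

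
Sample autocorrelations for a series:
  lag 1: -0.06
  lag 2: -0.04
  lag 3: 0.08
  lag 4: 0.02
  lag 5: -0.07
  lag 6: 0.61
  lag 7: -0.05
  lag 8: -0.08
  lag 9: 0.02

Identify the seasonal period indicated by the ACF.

6

The largest autocorrelation is r_6 = 0.61; the remaining lags stay at or below 0.08.
The dominant spike at lag 6 indicates a seasonal period of 6.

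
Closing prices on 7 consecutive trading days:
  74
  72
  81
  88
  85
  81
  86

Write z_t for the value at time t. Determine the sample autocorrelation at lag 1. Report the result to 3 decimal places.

0.414

Mean z̄ = (74 + 72 + 81 + 88 + 85 + 81 + 86)/7 = 81.0000
Σ(z_t−z̄)(z_{t+1}−z̄) = (63.0000) + (0.0000) + (0.0000) + (28.0000) + (0.0000) + (0.0000) = 91.0000
Denominator Σ(z_t−z̄)² = 220.0000
r_1 = 91.0000 / 220.0000 = 0.414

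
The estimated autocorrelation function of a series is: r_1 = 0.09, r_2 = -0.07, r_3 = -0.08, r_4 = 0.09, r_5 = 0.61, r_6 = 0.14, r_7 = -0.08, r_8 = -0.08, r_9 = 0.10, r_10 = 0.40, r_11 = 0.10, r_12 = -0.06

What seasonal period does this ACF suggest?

5

The largest autocorrelation is r_5 = 0.61, with a weaker echo at lag 10 (0.40); the remaining lags stay at or below 0.14.
The dominant spike at lag 5 indicates a seasonal period of 5.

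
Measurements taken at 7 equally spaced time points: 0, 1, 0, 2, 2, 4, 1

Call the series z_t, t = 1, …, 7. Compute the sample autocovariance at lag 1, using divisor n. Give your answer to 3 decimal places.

Mean z̄ = (0 + 1 + 0 + 2 + 2 + 4 + 1)/7 = 1.4286
Deviations: -1.4286, -0.4286, -1.4286, 0.5714, 0.5714, 2.5714, -0.4286
Σ_{t=1}^{6}(z_t−z̄)(z_{t+1}−z̄) = 1.1020
γ_1 = 1.1020 / 7 = 0.157

0.157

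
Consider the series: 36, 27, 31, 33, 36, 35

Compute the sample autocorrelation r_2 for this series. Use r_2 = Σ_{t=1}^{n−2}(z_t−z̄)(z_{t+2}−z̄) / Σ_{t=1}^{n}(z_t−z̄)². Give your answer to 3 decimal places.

-0.194

Mean z̄ = (36 + 27 + 31 + 33 + 36 + 35)/6 = 33.0000
Deviations from mean: 3.0000, -6.0000, -2.0000, 0.0000, 3.0000, 2.0000
Numerator Σ_{t=1}^{4}(z_t−z̄)(z_{t+2}−z̄) = -12.0000
Denominator Σ(z_t−z̄)² = 62.0000
r_2 = -12.0000 / 62.0000 = -0.194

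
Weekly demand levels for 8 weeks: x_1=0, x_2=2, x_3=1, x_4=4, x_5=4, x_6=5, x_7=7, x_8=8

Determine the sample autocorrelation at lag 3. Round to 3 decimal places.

Mean x̄ = (0 + 2 + 1 + 4 + 4 + 5 + 7 + 8)/8 = 3.8750
Deviations from mean: -3.8750, -1.8750, -2.8750, 0.1250, 0.1250, 1.1250, 3.1250, 4.1250
Σ(x_t−x̄)(x_{t+3}−x̄) = (-0.4844) + (-0.2344) + (-3.2344) + (0.3906) + (0.5156) = -3.0469
Denominator Σ(x_t−x̄)² = 54.8750
r_3 = -3.0469 / 54.8750 = -0.056

-0.056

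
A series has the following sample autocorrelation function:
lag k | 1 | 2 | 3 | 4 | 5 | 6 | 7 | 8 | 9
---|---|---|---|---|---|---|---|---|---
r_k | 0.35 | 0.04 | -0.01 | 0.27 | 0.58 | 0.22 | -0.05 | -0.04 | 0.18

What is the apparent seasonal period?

The largest autocorrelation is r_5 = 0.58; the remaining lags stay at or below 0.35. The elevated value at lag 1 (0.35), dropping to 0.04 at lag 2, reflects decaying short-term dependence rather than seasonality.
The dominant spike at lag 5 indicates a seasonal period of 5.

5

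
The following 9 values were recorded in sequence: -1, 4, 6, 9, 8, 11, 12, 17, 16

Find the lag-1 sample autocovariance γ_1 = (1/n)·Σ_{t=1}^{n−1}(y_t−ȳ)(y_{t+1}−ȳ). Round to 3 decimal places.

Mean ȳ = (-1 + 4 + 6 + 9 + 8 + 11 + 12 + 17 + 16)/9 = 9.1111
Σ_{t=1}^{8}(y_t−ȳ)(y_{t+1}−ȳ) = 148.5432
γ_1 = 148.5432 / 9 = 16.505

16.505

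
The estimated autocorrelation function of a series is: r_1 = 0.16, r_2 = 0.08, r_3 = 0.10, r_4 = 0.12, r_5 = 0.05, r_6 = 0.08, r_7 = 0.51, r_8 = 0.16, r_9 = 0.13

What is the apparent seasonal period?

7

The largest autocorrelation is r_7 = 0.51; the remaining lags stay at or below 0.16.
The dominant spike at lag 7 indicates a seasonal period of 7.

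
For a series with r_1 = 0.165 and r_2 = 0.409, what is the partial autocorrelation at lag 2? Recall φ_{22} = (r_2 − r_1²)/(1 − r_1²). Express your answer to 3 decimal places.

φ_{22} = (r_2 − r_1²) / (1 − r_1²)
r_1² = (0.165)² = 0.027225
Numerator = 0.409 − 0.0272 = 0.3818; denominator = 1 − 0.0272 = 0.9728
φ_{22} = 0.3818 / 0.9728 = 0.392

0.392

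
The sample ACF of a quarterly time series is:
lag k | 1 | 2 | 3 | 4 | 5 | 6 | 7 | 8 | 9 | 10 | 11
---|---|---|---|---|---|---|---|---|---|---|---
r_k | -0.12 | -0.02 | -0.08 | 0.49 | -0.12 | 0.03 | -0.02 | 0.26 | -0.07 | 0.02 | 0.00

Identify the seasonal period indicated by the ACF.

4

The largest autocorrelation is r_4 = 0.49, with a weaker echo at lag 8 (0.26); the remaining lags stay at or below 0.03.
The dominant spike at lag 4 indicates a seasonal period of 4.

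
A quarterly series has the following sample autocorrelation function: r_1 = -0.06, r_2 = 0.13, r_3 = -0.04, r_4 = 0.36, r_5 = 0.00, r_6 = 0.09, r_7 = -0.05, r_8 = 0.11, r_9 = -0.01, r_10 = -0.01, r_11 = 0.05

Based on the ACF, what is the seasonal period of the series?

The largest autocorrelation is r_4 = 0.36; the remaining lags stay at or below 0.13.
The dominant spike at lag 4 indicates a seasonal period of 4.

4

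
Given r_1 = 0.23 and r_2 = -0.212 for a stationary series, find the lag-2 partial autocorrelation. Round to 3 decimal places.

-0.280

φ_{22} = (r_2 − r_1²) / (1 − r_1²)
r_1² = (0.23)² = 0.0529
Numerator = -0.212 − 0.0529 = -0.2649; denominator = 1 − 0.0529 = 0.9471
φ_{22} = -0.2649 / 0.9471 = -0.280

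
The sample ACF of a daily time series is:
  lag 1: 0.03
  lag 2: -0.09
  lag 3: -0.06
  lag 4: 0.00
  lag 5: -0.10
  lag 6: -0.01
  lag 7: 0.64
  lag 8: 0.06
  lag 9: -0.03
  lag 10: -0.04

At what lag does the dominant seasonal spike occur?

7

The largest autocorrelation is r_7 = 0.64; the remaining lags stay at or below 0.06.
The dominant spike at lag 7 indicates a seasonal period of 7.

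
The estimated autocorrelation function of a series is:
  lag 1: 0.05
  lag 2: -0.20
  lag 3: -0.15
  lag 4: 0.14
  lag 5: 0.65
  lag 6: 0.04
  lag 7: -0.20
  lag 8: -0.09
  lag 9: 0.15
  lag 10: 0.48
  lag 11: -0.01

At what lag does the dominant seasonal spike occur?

5

The largest autocorrelation is r_5 = 0.65, with a weaker echo at lag 10 (0.48); the remaining lags stay at or below 0.15.
The dominant spike at lag 5 indicates a seasonal period of 5.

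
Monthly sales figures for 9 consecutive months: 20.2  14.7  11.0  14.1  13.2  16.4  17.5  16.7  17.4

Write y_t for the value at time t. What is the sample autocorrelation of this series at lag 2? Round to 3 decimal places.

Mean ȳ = (20.2 + 14.7 + 11.0 + 14.1 + 13.2 + 16.4 + 17.5 + 16.7 + 17.4)/9 = 15.6889
Σ(y_t−ȳ)(y_{t+2}−ȳ) = (-21.1521) + (1.5712) + (11.6701) + (-1.1299) + (-4.5077) + (0.7190) + (3.0990) = -9.7302
Denominator Σ(y_t−ȳ)² = 59.7689
r_2 = -9.7302 / 59.7689 = -0.163

-0.163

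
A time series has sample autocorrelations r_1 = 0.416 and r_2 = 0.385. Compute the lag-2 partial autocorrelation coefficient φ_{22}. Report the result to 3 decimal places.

0.256

φ_{22} = (r_2 − r_1²) / (1 − r_1²)
r_1² = (0.416)² = 0.173056
Numerator = 0.385 − 0.1731 = 0.2119; denominator = 1 − 0.1731 = 0.8269
φ_{22} = 0.2119 / 0.8269 = 0.256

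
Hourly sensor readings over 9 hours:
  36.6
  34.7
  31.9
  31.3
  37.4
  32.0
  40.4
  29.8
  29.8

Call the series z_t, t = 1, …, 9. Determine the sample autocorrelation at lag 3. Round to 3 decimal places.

-0.218

Mean z̄ = (36.6 + 34.7 + 31.9 + 31.3 + 37.4 + 32.0 + 40.4 + 29.8 + 29.8)/9 = 33.7667
Σ(z_t−z̄)(z_{t+3}−z̄) = (-6.9889) + (3.3911) + (3.2978) + (-16.3622) + (-14.4122) + (7.0078) = -24.0667
Denominator Σ(z_t−z̄)² = 110.2600
r_3 = -24.0667 / 110.2600 = -0.218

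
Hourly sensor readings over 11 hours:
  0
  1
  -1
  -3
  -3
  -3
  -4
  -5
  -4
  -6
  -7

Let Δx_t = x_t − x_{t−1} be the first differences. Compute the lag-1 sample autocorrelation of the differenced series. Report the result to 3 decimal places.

First differences Δx: 1, -2, -2, 0, 0, -1, -1, 1, -2, -1
Mean of differences = -0.7000
Numerator Σ(Δx_t−Δx̄)(Δx_{t+1}−Δx̄) = -3.3900
Denominator Σ(Δx_t−Δx̄)² = 12.1000
r_1(Δx) = -3.3900 / 12.1000 = -0.280

-0.280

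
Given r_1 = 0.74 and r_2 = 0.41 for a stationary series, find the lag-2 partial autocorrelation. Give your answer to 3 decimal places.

-0.304

φ_{22} = (r_2 − r_1²) / (1 − r_1²)
r_1² = (0.74)² = 0.5476
Numerator = 0.41 − 0.5476 = -0.1376; denominator = 1 − 0.5476 = 0.4524
φ_{22} = -0.1376 / 0.4524 = -0.304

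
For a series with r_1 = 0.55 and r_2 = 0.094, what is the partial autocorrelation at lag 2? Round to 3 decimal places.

-0.299

φ_{22} = (r_2 − r_1²) / (1 − r_1²)
r_1² = (0.55)² = 0.3025
Numerator = 0.094 − 0.3025 = -0.2085; denominator = 1 − 0.3025 = 0.6975
φ_{22} = -0.2085 / 0.6975 = -0.299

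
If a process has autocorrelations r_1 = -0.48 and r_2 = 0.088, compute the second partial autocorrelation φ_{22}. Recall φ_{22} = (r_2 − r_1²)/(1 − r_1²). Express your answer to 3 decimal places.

-0.185

φ_{22} = (r_2 − r_1²) / (1 − r_1²)
r_1² = (-0.48)² = 0.2304
Numerator = 0.088 − 0.2304 = -0.1424; denominator = 1 − 0.2304 = 0.7696
φ_{22} = -0.1424 / 0.7696 = -0.185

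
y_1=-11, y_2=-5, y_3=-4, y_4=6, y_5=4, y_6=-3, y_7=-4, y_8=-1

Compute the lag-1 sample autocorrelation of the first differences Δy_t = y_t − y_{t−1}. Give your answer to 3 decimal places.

0.057

First differences Δy: 6, 1, 10, -2, -7, -1, 3
Mean of differences = 1.4286
Numerator Σ(Δy_t−Δȳ)(Δy_{t+1}−Δȳ) = 10.5306
Denominator Σ(Δy_t−Δȳ)² = 185.7143
r_1(Δy) = 10.5306 / 185.7143 = 0.057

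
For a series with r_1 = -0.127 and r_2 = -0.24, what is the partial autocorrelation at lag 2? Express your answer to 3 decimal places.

-0.260

φ_{22} = (r_2 − r_1²) / (1 − r_1²)
r_1² = (-0.127)² = 0.016129
Numerator = -0.24 − 0.0161 = -0.2561; denominator = 1 − 0.0161 = 0.9839
φ_{22} = -0.2561 / 0.9839 = -0.260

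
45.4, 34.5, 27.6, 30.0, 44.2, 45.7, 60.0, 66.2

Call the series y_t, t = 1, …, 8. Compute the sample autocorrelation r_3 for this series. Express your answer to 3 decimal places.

Mean ȳ = (45.4 + 34.5 + 27.6 + 30.0 + 44.2 + 45.7 + 60.0 + 66.2)/8 = 44.2000
Numerator Σ_{t=1}^{5}(y_t−ȳ)(y_{t+3}−ȳ) = -266.3000
Denominator Σ(y_t−ȳ)² = 1308.6200
r_3 = -266.3000 / 1308.6200 = -0.203

-0.203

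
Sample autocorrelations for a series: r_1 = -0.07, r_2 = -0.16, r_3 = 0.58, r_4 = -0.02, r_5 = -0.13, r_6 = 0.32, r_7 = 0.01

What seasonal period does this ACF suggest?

3

The largest autocorrelation is r_3 = 0.58, with a weaker echo at lag 6 (0.32); the remaining lags stay at or below 0.01.
The dominant spike at lag 3 indicates a seasonal period of 3.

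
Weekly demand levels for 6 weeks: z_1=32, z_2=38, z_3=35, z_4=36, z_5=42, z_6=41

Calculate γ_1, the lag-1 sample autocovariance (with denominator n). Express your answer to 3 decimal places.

1.481

Mean z̄ = (32 + 38 + 35 + 36 + 42 + 41)/6 = 37.3333
Σ_{t=1}^{5}(z_t−z̄)(z_{t+1}−z̄) = 8.8889
γ_1 = 8.8889 / 6 = 1.481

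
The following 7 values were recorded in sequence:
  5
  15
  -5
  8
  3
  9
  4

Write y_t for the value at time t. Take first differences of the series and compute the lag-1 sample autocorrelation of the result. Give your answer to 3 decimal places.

-0.776

First differences Δy: 10, -20, 13, -5, 6, -5
Mean of differences = -0.1667
Numerator Σ(Δy_t−Δȳ)(Δy_{t+1}−Δȳ) = -586.0278
Denominator Σ(Δy_t−Δȳ)² = 754.8333
r_1(Δy) = -586.0278 / 754.8333 = -0.776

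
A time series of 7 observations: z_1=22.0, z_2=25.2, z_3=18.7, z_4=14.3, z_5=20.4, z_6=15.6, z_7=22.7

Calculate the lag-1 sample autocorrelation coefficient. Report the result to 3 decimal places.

Mean z̄ = (22.0 + 25.2 + 18.7 + 14.3 + 20.4 + 15.6 + 22.7)/7 = 19.8429
Σ(z_t−z̄)(z_{t+1}−z̄) = (11.5561) + (-6.1224) + (6.3347) + (-3.0882) + (-2.3639) + (-12.1224) = -5.8061
Denominator Σ(z_t−z̄)² = 91.8571
r_1 = -5.8061 / 91.8571 = -0.063

-0.063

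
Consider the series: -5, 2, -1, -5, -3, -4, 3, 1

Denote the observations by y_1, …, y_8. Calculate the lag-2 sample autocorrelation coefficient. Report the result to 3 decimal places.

-0.264

Mean ȳ = (-5 + 2 − 1 − 5 − 3 − 4 + 3 + 1)/8 = -1.5000
Numerator Σ_{t=1}^{6}(y_t−ȳ)(y_{t+2}−ȳ) = -19.0000
Denominator Σ(y_t−ȳ)² = 72.0000
r_2 = -19.0000 / 72.0000 = -0.264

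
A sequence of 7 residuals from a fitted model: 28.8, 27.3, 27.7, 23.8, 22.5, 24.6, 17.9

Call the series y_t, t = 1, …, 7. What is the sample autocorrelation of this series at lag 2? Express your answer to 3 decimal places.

0.218

Mean ȳ = (28.8 + 27.3 + 27.7 + 23.8 + 22.5 + 24.6 + 17.9)/7 = 24.6571
Deviations from mean: 4.1429, 2.6429, 3.0429, -0.8571, -2.1571, -0.0571, -6.7571
Σ(y_t−ȳ)(y_{t+2}−ȳ) = (12.6061) + (-2.2653) + (-6.5639) + (0.0490) + (14.5761) = 18.4020
Denominator Σ(y_t−ȳ)² = 84.4571
r_2 = 18.4020 / 84.4571 = 0.218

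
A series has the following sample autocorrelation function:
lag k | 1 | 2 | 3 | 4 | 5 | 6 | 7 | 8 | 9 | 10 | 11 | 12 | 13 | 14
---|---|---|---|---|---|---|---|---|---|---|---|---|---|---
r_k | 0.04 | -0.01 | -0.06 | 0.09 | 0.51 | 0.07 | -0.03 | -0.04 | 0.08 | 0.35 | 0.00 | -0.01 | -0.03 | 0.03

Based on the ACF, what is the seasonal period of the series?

The largest autocorrelation is r_5 = 0.51, with a weaker echo at lag 10 (0.35); the remaining lags stay at or below 0.09.
The dominant spike at lag 5 indicates a seasonal period of 5.

5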